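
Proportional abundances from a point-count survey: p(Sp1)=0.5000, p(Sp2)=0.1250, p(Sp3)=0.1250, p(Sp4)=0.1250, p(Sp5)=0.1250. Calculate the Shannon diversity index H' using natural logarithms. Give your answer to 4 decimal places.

Each pᵢ ln pᵢ term (working shown to 6 dp, full precision carried): 0.5×(-0.693147)=-0.346574, 0.125×(-2.079442)=-0.259930, 0.125×(-2.079442)=-0.259930, 0.125×(-2.079442)=-0.259930, 0.125×(-2.079442)=-0.259930.
Sum = -1.386294, so H' = 1.3863.

1.3863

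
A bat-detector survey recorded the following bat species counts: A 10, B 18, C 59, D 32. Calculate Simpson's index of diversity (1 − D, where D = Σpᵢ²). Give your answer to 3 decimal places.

0.652

Total N = 10+18+59+32 = 119, so the proportions are 0.08403, 0.15126, 0.4958, 0.26891 (working shown to 5 dp, full precision carried).
D = 0.08403² + 0.15126² + 0.4958² + 0.26891² = 0.00706 + 0.02288 + 0.24582 + 0.07231 = 0.34807.
So 1 − D = 0.65193, i.e. 0.652 to 3 decimal places.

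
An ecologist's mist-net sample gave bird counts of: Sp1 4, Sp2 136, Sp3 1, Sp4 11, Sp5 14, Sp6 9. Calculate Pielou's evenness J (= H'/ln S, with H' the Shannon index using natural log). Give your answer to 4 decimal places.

0.4690

Total N = 4+136+1+11+14+9 = 175, so the proportions are 0.022857, 0.777143, 0.005714, 0.062857, 0.08, 0.051429 (working shown to 6 dp, full precision carried).
H' = −Σ pᵢ ln pᵢ = −((-0.086366) + (-0.195942) + (-0.029513) + (-0.173919) + (-0.202058) + (-0.152617)) = 0.840415.
With S = 6 species, ln S = 1.791759, so J = 0.840415/1.791759 = 0.469045, i.e. 0.4690 to 4 decimal places.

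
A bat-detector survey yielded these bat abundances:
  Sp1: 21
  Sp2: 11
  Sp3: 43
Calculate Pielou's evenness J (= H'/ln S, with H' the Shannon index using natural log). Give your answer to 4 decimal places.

Total N = 21+11+43 = 75, so the proportions are 0.28, 0.146667, 0.573333 (working shown to 6 dp, full precision carried).
H' = −Σ pᵢ ln pᵢ = −((-0.356430) + (-0.281540) + (-0.318938)) = 0.956909.
With S = 3 species, ln S = 1.098612, so J = 0.956909/1.098612 = 0.871016, i.e. 0.8710 to 4 decimal places.

0.8710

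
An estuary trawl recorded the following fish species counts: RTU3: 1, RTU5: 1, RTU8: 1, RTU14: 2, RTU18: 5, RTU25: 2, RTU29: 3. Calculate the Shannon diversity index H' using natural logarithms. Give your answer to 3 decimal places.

Total N = 1+1+1+2+5+2+3 = 15, so the proportions are 0.06667, 0.06667, 0.06667, 0.13333, 0.33333, 0.13333, 0.2 (working shown to 5 dp, full precision carried).
Each pᵢ ln pᵢ term: 0.06667×(-2.70805)=-0.18054, 0.06667×(-2.70805)=-0.18054, 0.06667×(-2.70805)=-0.18054, 0.13333×(-2.01490)=-0.26865, 0.33333×(-1.09861)=-0.36620, 0.13333×(-2.01490)=-0.26865, 0.2×(-1.60944)=-0.32189.
Sum = -1.76701, so H' = 1.767.

1.767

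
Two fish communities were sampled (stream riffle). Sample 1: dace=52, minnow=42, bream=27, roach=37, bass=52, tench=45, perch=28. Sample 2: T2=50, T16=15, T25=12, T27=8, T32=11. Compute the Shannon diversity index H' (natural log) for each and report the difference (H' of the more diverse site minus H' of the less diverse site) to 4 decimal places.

0.5721

Sample 1: N=283, proportions 0.183746, 0.14841, 0.095406, 0.130742, 0.183746, 0.159011, 0.09894, giving H' = 1.917162 (working shown to 6 dp, full precision carried).
Sample 2: N=96, proportions 0.520833, 0.15625, 0.125, 0.083333, 0.114583, giving H' = 1.345044.
Difference = |1.917162 − 1.345044| = 0.572118, i.e. 0.5721 to 4 decimal places.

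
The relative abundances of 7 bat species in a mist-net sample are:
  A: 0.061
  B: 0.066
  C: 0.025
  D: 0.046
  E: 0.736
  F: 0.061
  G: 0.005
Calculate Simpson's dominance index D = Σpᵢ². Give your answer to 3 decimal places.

0.556

D = 0.061² + 0.066² + 0.025² + 0.046² + 0.736² + 0.061² + 0.005² = 0.00372 + 0.00436 + 0.00063 + 0.00212 + 0.54170 + 0.00372 + 0.00003 = 0.55626 (working shown to 5 dp, full precision carried).
To 3 decimal places, D = 0.556.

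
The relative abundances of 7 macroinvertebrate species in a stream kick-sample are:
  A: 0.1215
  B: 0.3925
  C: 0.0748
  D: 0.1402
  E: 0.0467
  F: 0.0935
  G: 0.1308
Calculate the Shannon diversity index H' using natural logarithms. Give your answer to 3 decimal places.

Each pᵢ ln pᵢ term (working shown to 5 dp, full precision carried): 0.1215×(-2.10784)=-0.25610, 0.3925×(-0.93522)=-0.36707, 0.0748×(-2.59294)=-0.19395, 0.1402×(-1.96469)=-0.27545, 0.0467×(-3.06401)=-0.14309, 0.0935×(-2.36979)=-0.22158, 0.1308×(-2.03409)=-0.26606.
Sum = -1.72330, so H' = 1.723.

1.723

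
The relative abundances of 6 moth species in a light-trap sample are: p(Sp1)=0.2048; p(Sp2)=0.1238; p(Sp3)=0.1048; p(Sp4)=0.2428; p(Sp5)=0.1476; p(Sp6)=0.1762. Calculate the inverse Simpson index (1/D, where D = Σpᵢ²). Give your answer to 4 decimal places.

D = 0.2048² + 0.1238² + 0.1048² + 0.2428² + 0.1476² + 0.1762² = 0.04194304 + 0.01532644 + 0.01098304 + 0.05895184 + 0.02178576 + 0.03104644 = 0.18003656 (working shown to 8 dp, full precision carried).
So 1/D = 5.554427, i.e. 5.5544 to 4 decimal places.

5.5544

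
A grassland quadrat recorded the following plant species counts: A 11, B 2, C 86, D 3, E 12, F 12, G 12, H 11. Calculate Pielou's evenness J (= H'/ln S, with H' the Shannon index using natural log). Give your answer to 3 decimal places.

Total N = 11+2+86+3+12+12+12+11 = 149, so the proportions are 0.07383, 0.01342, 0.57718, 0.02013, 0.08054, 0.08054, 0.08054, 0.07383 (working shown to 5 dp, full precision carried).
H' = −Σ pᵢ ln pᵢ = −((-0.19239) + (-0.05786) + (-0.31722) + (-0.07863) + (-0.20288) + (-0.20288) + (-0.20288) + (-0.19239)) = 1.44713.
With S = 8 species, ln S = 2.07944, so J = 1.44713/2.07944 = 0.69592, i.e. 0.696 to 3 decimal places.

0.696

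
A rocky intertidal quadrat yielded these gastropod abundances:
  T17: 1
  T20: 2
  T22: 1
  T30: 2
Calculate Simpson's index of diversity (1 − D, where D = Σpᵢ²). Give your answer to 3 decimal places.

0.722

Total N = 1+2+1+2 = 6, so the proportions are 0.16667, 0.33333, 0.16667, 0.33333 (working shown to 5 dp, full precision carried).
D = 0.16667² + 0.33333² + 0.16667² + 0.33333² = 0.02778 + 0.11111 + 0.02778 + 0.11111 = 0.27778.
So 1 − D = 0.72222, i.e. 0.722 to 3 decimal places.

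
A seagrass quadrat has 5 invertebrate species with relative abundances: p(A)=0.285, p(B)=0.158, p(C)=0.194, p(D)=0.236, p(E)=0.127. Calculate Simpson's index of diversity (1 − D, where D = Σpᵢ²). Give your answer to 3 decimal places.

D = 0.285² + 0.158² + 0.194² + 0.236² + 0.127² = 0.08122 + 0.02496 + 0.03764 + 0.05570 + 0.01613 = 0.21565 (working shown to 5 dp, full precision carried).
So 1 − D = 0.78435, i.e. 0.784 to 3 decimal places.

0.784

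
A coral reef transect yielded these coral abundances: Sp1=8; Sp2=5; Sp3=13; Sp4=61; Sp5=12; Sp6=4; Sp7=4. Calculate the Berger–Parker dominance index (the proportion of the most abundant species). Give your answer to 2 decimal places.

Total N = 8+5+13+61+12+4+4 = 107, so the proportions are 0.0748, 0.0467, 0.1215, 0.5701, 0.1121, 0.0374, 0.0374 (working shown to 4 dp, full precision carried).
The largest proportion is 0.5701, i.e. d = 0.57 to 2 decimal places.

0.57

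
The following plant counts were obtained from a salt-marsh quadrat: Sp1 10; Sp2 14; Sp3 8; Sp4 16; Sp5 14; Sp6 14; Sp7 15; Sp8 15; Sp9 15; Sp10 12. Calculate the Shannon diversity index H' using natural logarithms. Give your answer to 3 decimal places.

2.285

Total N = 10+14+8+16+14+14+15+15+15+12 = 133, so the proportions are 0.07519, 0.10526, 0.06015, 0.1203, 0.10526, 0.10526, 0.11278, 0.11278, 0.11278, 0.09023 (working shown to 5 dp, full precision carried).
Each pᵢ ln pᵢ term: 0.07519×(-2.58776)=-0.19457, 0.10526×(-2.25129)=-0.23698, 0.06015×(-2.81091)=-0.16908, 0.1203×(-2.11776)=-0.25477, 0.10526×(-2.25129)=-0.23698, 0.10526×(-2.25129)=-0.23698, 0.11278×(-2.18230)=-0.24612, 0.11278×(-2.18230)=-0.24612, 0.11278×(-2.18230)=-0.24612, 0.09023×(-2.40544)=-0.21703.
Sum = -2.28475, so H' = 2.285.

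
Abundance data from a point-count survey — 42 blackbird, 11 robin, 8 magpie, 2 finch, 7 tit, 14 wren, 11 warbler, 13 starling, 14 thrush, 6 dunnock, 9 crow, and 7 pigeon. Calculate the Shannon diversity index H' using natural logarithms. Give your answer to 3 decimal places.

2.242

Total N = 42+11+8+2+7+14+11+13+14+6+9+7 = 144, so the proportions are 0.29167, 0.07639, 0.05556, 0.01389, 0.04861, 0.09722, 0.07639, 0.09028, 0.09722, 0.04167, 0.0625, 0.04861 (working shown to 5 dp, full precision carried).
Each pᵢ ln pᵢ term: 0.29167×(-1.23214)=-0.35938, 0.07639×(-2.57192)=-0.19647, 0.05556×(-2.89037)=-0.16058, 0.01389×(-4.27667)=-0.05940, 0.04861×(-3.02390)=-0.14700, 0.09722×(-2.33076)=-0.22660, 0.07639×(-2.57192)=-0.19647, 0.09028×(-2.40486)=-0.21711, 0.09722×(-2.33076)=-0.22660, 0.04167×(-3.17805)=-0.13242, 0.0625×(-2.77259)=-0.17329, 0.04861×(-3.02390)=-0.14700.
Sum = -2.24229, so H' = 2.242.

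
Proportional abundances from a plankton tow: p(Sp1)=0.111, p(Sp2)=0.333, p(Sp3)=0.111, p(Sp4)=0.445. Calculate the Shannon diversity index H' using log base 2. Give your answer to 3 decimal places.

1.752

Each pᵢ log₂ pᵢ term (working shown to 5 dp, full precision carried): 0.111×(-3.17137)=-0.35202, 0.333×(-1.58641)=-0.52827, 0.111×(-3.17137)=-0.35202, 0.445×(-1.16812)=-0.51981.
Sum = -1.75213, so H' = 1.752.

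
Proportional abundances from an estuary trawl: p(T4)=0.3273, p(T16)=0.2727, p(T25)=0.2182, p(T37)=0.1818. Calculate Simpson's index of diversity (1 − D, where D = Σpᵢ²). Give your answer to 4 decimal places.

0.7378

D = 0.3273² + 0.2727² + 0.2182² + 0.1818² = 0.107125 + 0.074365 + 0.047611 + 0.033051 = 0.262153 (working shown to 6 dp, full precision carried).
So 1 − D = 0.737847, i.e. 0.7378 to 4 decimal places.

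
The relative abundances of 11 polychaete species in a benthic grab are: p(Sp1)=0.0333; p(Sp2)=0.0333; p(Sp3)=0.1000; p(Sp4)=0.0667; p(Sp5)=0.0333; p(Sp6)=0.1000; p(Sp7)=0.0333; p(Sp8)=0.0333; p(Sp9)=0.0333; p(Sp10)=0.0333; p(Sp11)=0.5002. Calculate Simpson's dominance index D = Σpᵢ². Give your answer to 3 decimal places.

0.282

D = 0.0333² + 0.0333² + 0.1² + 0.0667² + 0.0333² + 0.1² + 0.0333² + 0.0333² + 0.0333² + 0.0333² + 0.5002² = 0.00111 + 0.00111 + 0.01000 + 0.00445 + 0.00111 + 0.01000 + 0.00111 + 0.00111 + 0.00111 + 0.00111 + 0.25020 = 0.28241 (working shown to 5 dp, full precision carried).
To 3 decimal places, D = 0.282.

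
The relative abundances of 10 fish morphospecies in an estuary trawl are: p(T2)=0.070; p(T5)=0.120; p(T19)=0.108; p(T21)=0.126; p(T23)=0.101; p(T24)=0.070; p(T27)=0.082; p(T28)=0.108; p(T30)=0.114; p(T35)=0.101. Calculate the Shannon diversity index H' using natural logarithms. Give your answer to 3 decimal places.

2.284

Each pᵢ ln pᵢ term (working shown to 5 dp, full precision carried): 0.07×(-2.65926)=-0.18615, 0.12×(-2.12026)=-0.25443, 0.108×(-2.22562)=-0.24037, 0.126×(-2.07147)=-0.26101, 0.101×(-2.29263)=-0.23156, 0.07×(-2.65926)=-0.18615, 0.082×(-2.50104)=-0.20508, 0.108×(-2.22562)=-0.24037, 0.114×(-2.17156)=-0.24756, 0.101×(-2.29263)=-0.23156.
Sum = -2.28422, so H' = 2.284.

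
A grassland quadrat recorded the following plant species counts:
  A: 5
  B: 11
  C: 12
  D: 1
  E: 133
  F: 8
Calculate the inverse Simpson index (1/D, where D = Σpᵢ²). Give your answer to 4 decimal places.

Total N = 5+11+12+1+133+8 = 170, so the proportions are 0.0294118, 0.0647059, 0.0705882, 0.0058824, 0.7823529, 0.0470588 (working shown to 7 dp, full precision carried).
D = 0.0294118² + 0.0647059² + 0.0705882² + 0.0058824² + 0.7823529² + 0.0470588² = 0.0008651 + 0.0041869 + 0.0049827 + 0.0000346 + 0.6120761 + 0.0022145 = 0.6243599.
So 1/D = 1.601640, i.e. 1.6016 to 4 decimal places.

1.6016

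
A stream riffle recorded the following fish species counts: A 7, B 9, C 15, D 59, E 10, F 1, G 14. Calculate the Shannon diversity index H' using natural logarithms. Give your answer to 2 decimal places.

1.49

Total N = 7+9+15+59+10+1+14 = 115, so the proportions are 0.0609, 0.0783, 0.1304, 0.513, 0.087, 0.0087, 0.1217 (working shown to 4 dp, full precision carried).
Each pᵢ ln pᵢ term: 0.0609×(-2.7990)=-0.1704, 0.0783×(-2.5477)=-0.1994, 0.1304×(-2.0369)=-0.2657, 0.513×(-0.6674)=-0.3424, 0.087×(-2.4423)=-0.2124, 0.0087×(-4.7449)=-0.0413, 0.1217×(-2.1059)=-0.2564.
Sum = -1.4878, so H' = 1.49.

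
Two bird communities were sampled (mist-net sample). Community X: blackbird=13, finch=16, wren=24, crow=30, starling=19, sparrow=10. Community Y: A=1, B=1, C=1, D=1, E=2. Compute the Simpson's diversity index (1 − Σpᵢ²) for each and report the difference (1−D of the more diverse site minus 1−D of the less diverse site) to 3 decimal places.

Community X: N=112, proportions 0.116071, 0.142857, 0.214286, 0.267857, 0.169643, 0.089286, giving 1−D = 0.811703 (working shown to 6 dp, full precision carried).
Community Y: N=6, proportions 0.166667, 0.166667, 0.166667, 0.166667, 0.333333, giving 1−D = 0.777778.
Difference = |0.811703 − 0.777778| = 0.033925, i.e. 0.034 to 3 decimal places.

0.034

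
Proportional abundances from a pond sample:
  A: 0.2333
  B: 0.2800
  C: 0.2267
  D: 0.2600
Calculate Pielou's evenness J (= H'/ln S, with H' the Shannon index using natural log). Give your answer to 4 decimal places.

H' = −Σ pᵢ ln pᵢ = −((-0.339552) + (-0.356430) + (-0.336452) + (-0.350239)) = 1.382673 (working shown to 6 dp, full precision carried).
With S = 4 species, ln S = 1.386294, so J = 1.382673/1.386294 = 0.997388, i.e. 0.9974 to 4 decimal places.

0.9974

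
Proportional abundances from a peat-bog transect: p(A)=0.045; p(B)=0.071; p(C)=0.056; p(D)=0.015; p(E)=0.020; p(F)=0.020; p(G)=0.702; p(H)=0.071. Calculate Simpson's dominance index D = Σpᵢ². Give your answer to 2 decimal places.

D = 0.045² + 0.071² + 0.056² + 0.015² + 0.02² + 0.02² + 0.702² + 0.071² = 0.0020 + 0.0050 + 0.0031 + 0.0002 + 0.0004 + 0.0004 + 0.4928 + 0.0050 = 0.5091 (working shown to 4 dp, full precision carried).
To 2 decimal places, D = 0.51.

0.51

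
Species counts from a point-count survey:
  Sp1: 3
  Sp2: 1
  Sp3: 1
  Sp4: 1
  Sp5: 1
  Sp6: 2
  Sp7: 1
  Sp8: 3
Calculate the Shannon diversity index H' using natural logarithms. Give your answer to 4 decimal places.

Total N = 3+1+1+1+1+2+1+3 = 13, so the proportions are 0.230769, 0.076923, 0.076923, 0.076923, 0.076923, 0.153846, 0.076923, 0.230769 (working shown to 6 dp, full precision carried).
Each pᵢ ln pᵢ term: 0.230769×(-1.466337)=-0.338385, 0.076923×(-2.564949)=-0.197304, 0.076923×(-2.564949)=-0.197304, 0.076923×(-2.564949)=-0.197304, 0.076923×(-2.564949)=-0.197304, 0.153846×(-1.871802)=-0.287970, 0.076923×(-2.564949)=-0.197304, 0.230769×(-1.466337)=-0.338385.
Sum = -1.951260, so H' = 1.9513.

1.9513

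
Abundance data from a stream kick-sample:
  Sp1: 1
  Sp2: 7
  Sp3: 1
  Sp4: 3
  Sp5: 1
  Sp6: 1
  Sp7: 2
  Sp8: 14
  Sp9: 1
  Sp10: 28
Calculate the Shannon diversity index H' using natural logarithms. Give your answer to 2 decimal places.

Total N = 1+7+1+3+1+1+2+14+1+28 = 59, so the proportions are 0.0169, 0.1186, 0.0169, 0.0508, 0.0169, 0.0169, 0.0339, 0.2373, 0.0169, 0.4746 (working shown to 4 dp, full precision carried).
Each pᵢ ln pᵢ term: 0.0169×(-4.0775)=-0.0691, 0.1186×(-2.1316)=-0.2529, 0.0169×(-4.0775)=-0.0691, 0.0508×(-2.9789)=-0.1515, 0.0169×(-4.0775)=-0.0691, 0.0169×(-4.0775)=-0.0691, 0.0339×(-3.3844)=-0.1147, 0.2373×(-1.4385)=-0.3413, 0.0169×(-4.0775)=-0.0691, 0.4746×(-0.7453)=-0.3537.
Sum = -1.5597, so H' = 1.56.

1.56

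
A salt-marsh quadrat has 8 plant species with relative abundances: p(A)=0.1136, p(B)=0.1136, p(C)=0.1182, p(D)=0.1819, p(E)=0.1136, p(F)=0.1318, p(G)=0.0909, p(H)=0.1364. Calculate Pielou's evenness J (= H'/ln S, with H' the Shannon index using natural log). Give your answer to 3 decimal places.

0.991

H' = −Σ pᵢ ln pᵢ = −((-0.24709) + (-0.24709) + (-0.25240) + (-0.31001) + (-0.24709) + (-0.26709) + (-0.21798) + (-0.27173)) = 2.06048 (working shown to 5 dp, full precision carried).
With S = 8 species, ln S = 2.07944, so J = 2.06048/2.07944 = 0.99088, i.e. 0.991 to 3 decimal places.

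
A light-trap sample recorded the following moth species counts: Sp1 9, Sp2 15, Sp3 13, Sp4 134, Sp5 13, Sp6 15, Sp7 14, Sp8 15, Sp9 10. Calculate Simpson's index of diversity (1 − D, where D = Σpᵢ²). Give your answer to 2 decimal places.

Total N = 9+15+13+134+13+15+14+15+10 = 238, so the proportions are 0.0378, 0.063, 0.0546, 0.563, 0.0546, 0.063, 0.0588, 0.063, 0.042 (working shown to 4 dp, full precision carried).
D = 0.0378² + 0.063² + 0.0546² + 0.563² + 0.0546² + 0.063² + 0.0588² + 0.063² + 0.042² = 0.0014 + 0.0040 + 0.0030 + 0.3170 + 0.0030 + 0.0040 + 0.0035 + 0.0040 + 0.0018 = 0.3415.
So 1 − D = 0.6585, i.e. 0.66 to 2 decimal places.

0.66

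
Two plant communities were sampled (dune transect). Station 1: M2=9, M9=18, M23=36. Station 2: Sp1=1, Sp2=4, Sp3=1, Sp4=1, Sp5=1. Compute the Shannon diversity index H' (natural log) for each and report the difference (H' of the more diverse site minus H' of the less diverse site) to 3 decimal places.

Station 1: N=63, proportions 0.14286, 0.28571, 0.57143, giving H' = 0.95570 (working shown to 5 dp, full precision carried).
Station 2: N=8, proportions 0.125, 0.5, 0.125, 0.125, 0.125, giving H' = 1.38629.
Difference = |0.95570 − 1.38629| = 0.43059, i.e. 0.431 to 3 decimal places.

0.431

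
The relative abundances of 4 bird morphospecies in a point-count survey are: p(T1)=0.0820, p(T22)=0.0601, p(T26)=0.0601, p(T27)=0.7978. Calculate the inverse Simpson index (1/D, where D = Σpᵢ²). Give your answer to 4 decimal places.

D = 0.082² + 0.0601² + 0.0601² + 0.7978² = 0.0067240 + 0.0036120 + 0.0036120 + 0.6364848 = 0.6504329 (working shown to 7 dp, full precision carried).
So 1/D = 1.537438, i.e. 1.5374 to 4 decimal places.

1.5374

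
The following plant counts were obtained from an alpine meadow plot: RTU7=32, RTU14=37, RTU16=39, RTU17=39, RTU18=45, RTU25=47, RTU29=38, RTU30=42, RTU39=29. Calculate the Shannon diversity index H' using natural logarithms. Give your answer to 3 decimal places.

2.187

Total N = 32+37+39+39+45+47+38+42+29 = 348, so the proportions are 0.09195, 0.10632, 0.11207, 0.11207, 0.12931, 0.13506, 0.1092, 0.12069, 0.08333 (working shown to 5 dp, full precision carried).
Each pᵢ ln pᵢ term: 0.09195×(-2.38647)=-0.21945, 0.10632×(-2.24128)=-0.23830, 0.11207×(-2.18864)=-0.24528, 0.11207×(-2.18864)=-0.24528, 0.12931×(-2.04554)=-0.26451, 0.13506×(-2.00205)=-0.27039, 0.1092×(-2.21462)=-0.24183, 0.12069×(-2.11453)=-0.25520, 0.08333×(-2.48491)=-0.20708.
Sum = -2.18731, so H' = 2.187.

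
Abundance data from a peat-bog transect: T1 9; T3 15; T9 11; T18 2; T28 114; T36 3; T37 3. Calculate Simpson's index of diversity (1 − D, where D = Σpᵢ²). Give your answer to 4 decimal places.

Total N = 9+15+11+2+114+3+3 = 157, so the proportions are 0.057325, 0.095541, 0.070064, 0.012739, 0.726115, 0.019108, 0.019108 (working shown to 6 dp, full precision carried).
D = 0.057325² + 0.095541² + 0.070064² + 0.012739² + 0.726115² + 0.019108² + 0.019108² = 0.003286 + 0.009128 + 0.004909 + 0.000162 + 0.527242 + 0.000365 + 0.000365 = 0.545458.
So 1 − D = 0.454542, i.e. 0.4545 to 4 decimal places.

0.4545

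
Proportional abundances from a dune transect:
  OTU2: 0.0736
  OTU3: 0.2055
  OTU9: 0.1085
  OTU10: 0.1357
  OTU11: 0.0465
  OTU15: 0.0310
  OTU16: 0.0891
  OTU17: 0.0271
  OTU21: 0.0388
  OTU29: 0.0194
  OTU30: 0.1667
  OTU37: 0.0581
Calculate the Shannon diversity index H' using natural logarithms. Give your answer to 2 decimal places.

2.26

Each pᵢ ln pᵢ term (working shown to 4 dp, full precision carried): 0.0736×(-2.6091)=-0.1920, 0.2055×(-1.5823)=-0.3252, 0.1085×(-2.2210)=-0.2410, 0.1357×(-1.9973)=-0.2710, 0.0465×(-3.0683)=-0.1427, 0.031×(-3.4738)=-0.1077, 0.0891×(-2.4180)=-0.2154, 0.0271×(-3.6082)=-0.0978, 0.0388×(-3.2493)=-0.1261, 0.0194×(-3.9425)=-0.0765, 0.1667×(-1.7916)=-0.2987, 0.0581×(-2.8456)=-0.1653.
Sum = -2.2593, so H' = 2.26.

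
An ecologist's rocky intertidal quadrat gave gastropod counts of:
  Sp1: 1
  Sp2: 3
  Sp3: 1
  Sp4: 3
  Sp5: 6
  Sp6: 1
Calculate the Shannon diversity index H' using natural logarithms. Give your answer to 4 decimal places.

1.5519

Total N = 1+3+1+3+6+1 = 15, so the proportions are 0.066667, 0.2, 0.066667, 0.2, 0.4, 0.066667 (working shown to 6 dp, full precision carried).
Each pᵢ ln pᵢ term: 0.066667×(-2.708050)=-0.180537, 0.2×(-1.609438)=-0.321888, 0.066667×(-2.708050)=-0.180537, 0.2×(-1.609438)=-0.321888, 0.4×(-0.916291)=-0.366516, 0.066667×(-2.708050)=-0.180537.
Sum = -1.551901, so H' = 1.5519.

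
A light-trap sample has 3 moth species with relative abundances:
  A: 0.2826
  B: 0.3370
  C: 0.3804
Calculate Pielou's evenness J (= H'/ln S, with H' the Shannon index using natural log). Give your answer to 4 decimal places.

H' = −Σ pᵢ ln pᵢ = −((-0.357128) + (-0.366546) + (-0.367669)) = 1.091342 (working shown to 6 dp, full precision carried).
With S = 3 species, ln S = 1.098612, so J = 1.091342/1.098612 = 0.993383, i.e. 0.9934 to 4 decimal places.

0.9934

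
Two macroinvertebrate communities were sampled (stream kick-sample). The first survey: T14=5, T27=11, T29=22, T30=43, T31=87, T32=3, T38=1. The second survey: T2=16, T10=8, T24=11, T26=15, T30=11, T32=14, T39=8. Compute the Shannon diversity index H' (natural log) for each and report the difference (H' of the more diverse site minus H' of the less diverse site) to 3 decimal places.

The first survey: N=172, proportions 0.02907, 0.063953, 0.127907, 0.25, 0.505814, 0.017442, 0.005814, giving H' = 1.333608 (working shown to 6 dp, full precision carried).
The second survey: N=83, proportions 0.192771, 0.096386, 0.13253, 0.180723, 0.13253, 0.168675, 0.096386, giving H' = 1.913374.
Difference = |1.333608 − 1.913374| = 0.579766, i.e. 0.580 to 3 decimal places.

0.580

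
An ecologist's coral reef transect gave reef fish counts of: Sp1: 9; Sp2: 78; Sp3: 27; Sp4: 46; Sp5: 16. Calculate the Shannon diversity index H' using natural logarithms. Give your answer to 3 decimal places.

Total N = 9+78+27+46+16 = 176, so the proportions are 0.05114, 0.44318, 0.15341, 0.26136, 0.09091 (working shown to 5 dp, full precision carried).
Each pᵢ ln pᵢ term: 0.05114×(-2.97326)=-0.15204, 0.44318×(-0.81378)=-0.36065, 0.15341×(-1.87465)=-0.28759, 0.26136×(-1.34184)=-0.35071, 0.09091×(-2.39790)=-0.21799.
Sum = -1.36898, so H' = 1.369.

1.369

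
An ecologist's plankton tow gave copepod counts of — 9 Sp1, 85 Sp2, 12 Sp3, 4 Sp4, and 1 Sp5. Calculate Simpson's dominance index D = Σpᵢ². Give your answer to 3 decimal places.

0.606

Total N = 9+85+12+4+1 = 111, so the proportions are 0.08108, 0.76577, 0.10811, 0.03604, 0.00901 (working shown to 5 dp, full precision carried).
D = 0.08108² + 0.76577² + 0.10811² + 0.03604² + 0.00901² = 0.00657 + 0.58640 + 0.01169 + 0.00130 + 0.00008 = 0.60604.
To 3 decimal places, D = 0.606.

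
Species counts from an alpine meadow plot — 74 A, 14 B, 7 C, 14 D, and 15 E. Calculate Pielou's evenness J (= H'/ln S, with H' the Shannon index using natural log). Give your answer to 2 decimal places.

0.76

Total N = 74+14+7+14+15 = 124, so the proportions are 0.5968, 0.1129, 0.0565, 0.1129, 0.121 (working shown to 4 dp, full precision carried).
H' = −Σ pᵢ ln pᵢ = −((-0.3081) + (-0.2463) + (-0.1623) + (-0.2463) + (-0.2555)) = 1.2184.
With S = 5 species, ln S = 1.6094, so J = 1.2184/1.6094 = 0.7570, i.e. 0.76 to 2 decimal places.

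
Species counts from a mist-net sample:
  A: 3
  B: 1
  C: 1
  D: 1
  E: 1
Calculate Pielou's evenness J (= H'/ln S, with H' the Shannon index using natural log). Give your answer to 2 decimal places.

0.92

Total N = 3+1+1+1+1 = 7, so the proportions are 0.4286, 0.1429, 0.1429, 0.1429, 0.1429 (working shown to 4 dp, full precision carried).
H' = −Σ pᵢ ln pᵢ = −((-0.3631) + (-0.2780) + (-0.2780) + (-0.2780) + (-0.2780)) = 1.4751.
With S = 5 species, ln S = 1.6094, so J = 1.4751/1.6094 = 0.9165, i.e. 0.92 to 2 decimal places.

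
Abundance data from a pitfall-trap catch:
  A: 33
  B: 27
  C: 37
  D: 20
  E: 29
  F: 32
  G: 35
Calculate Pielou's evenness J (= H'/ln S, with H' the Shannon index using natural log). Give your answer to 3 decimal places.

Total N = 33+27+37+20+29+32+35 = 213, so the proportions are 0.15493, 0.12676, 0.17371, 0.0939, 0.13615, 0.15023, 0.16432 (working shown to 5 dp, full precision carried).
H' = −Σ pᵢ ln pᵢ = −((-0.28891) + (-0.26182) + (-0.30406) + (-0.22212) + (-0.27148) + (-0.28478) + (-0.29675)) = 1.92992.
With S = 7 species, ln S = 1.94591, so J = 1.92992/1.94591 = 0.99178, i.e. 0.992 to 3 decimal places.

0.992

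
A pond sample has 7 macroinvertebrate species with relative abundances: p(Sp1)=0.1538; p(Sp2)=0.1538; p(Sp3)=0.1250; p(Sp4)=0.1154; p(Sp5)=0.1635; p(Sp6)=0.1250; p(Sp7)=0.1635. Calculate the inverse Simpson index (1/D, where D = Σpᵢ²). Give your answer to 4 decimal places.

D = 0.1538² + 0.1538² + 0.125² + 0.1154² + 0.1635² + 0.125² + 0.1635² = 0.02365444 + 0.02365444 + 0.01562500 + 0.01331716 + 0.02673225 + 0.01562500 + 0.02673225 = 0.14534054 (working shown to 8 dp, full precision carried).
So 1/D = 6.880393, i.e. 6.8804 to 4 decimal places.

6.8804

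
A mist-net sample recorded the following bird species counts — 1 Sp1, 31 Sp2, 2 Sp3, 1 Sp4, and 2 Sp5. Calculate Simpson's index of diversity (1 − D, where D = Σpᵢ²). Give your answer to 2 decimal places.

Total N = 1+31+2+1+2 = 37, so the proportions are 0.027, 0.8378, 0.0541, 0.027, 0.0541 (working shown to 4 dp, full precision carried).
D = 0.027² + 0.8378² + 0.0541² + 0.027² + 0.0541² = 0.0007 + 0.7020 + 0.0029 + 0.0007 + 0.0029 = 0.7093.
So 1 − D = 0.2907, i.e. 0.29 to 2 decimal places.

0.29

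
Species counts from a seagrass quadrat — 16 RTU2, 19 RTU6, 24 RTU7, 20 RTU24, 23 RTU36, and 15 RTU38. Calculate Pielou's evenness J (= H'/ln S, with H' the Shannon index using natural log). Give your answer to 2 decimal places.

Total N = 16+19+24+20+23+15 = 117, so the proportions are 0.1368, 0.1624, 0.2051, 0.1709, 0.1966, 0.1282 (working shown to 4 dp, full precision carried).
H' = −Σ pᵢ ln pᵢ = −((-0.2721) + (-0.2952) + (-0.3249) + (-0.3020) + (-0.3198) + (-0.2633)) = 1.7773.
With S = 6 species, ln S = 1.7918, so J = 1.7773/1.7918 = 0.9919, i.e. 0.99 to 2 decimal places.

0.99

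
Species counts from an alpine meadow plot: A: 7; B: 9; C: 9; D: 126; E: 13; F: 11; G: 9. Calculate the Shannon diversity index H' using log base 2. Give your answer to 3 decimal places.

1.705

Total N = 7+9+9+126+13+11+9 = 184, so the proportions are 0.03804, 0.04891, 0.04891, 0.68478, 0.07065, 0.05978, 0.04891 (working shown to 5 dp, full precision carried).
Each pᵢ log₂ pᵢ term: 0.03804×(-4.71621)=-0.17942, 0.04891×(-4.35364)=-0.21295, 0.04891×(-4.35364)=-0.21295, 0.68478×(-0.54628)=-0.37408, 0.07065×(-3.82312)=-0.27011, 0.05978×(-4.06413)=-0.24296, 0.04891×(-4.35364)=-0.21295.
Sum = -1.70543, so H' = 1.705.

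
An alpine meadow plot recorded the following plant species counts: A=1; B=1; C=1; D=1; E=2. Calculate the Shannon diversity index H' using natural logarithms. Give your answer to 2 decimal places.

Total N = 1+1+1+1+2 = 6, so the proportions are 0.1667, 0.1667, 0.1667, 0.1667, 0.3333 (working shown to 4 dp, full precision carried).
Each pᵢ ln pᵢ term: 0.1667×(-1.7918)=-0.2986, 0.1667×(-1.7918)=-0.2986, 0.1667×(-1.7918)=-0.2986, 0.1667×(-1.7918)=-0.2986, 0.3333×(-1.0986)=-0.3662.
Sum = -1.5607, so H' = 1.56.

1.56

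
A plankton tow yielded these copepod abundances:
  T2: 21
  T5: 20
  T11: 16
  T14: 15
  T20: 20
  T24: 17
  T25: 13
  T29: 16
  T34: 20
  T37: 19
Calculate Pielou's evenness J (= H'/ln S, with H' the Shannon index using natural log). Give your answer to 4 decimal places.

Total N = 21+20+16+15+20+17+13+16+20+19 = 177, so the proportions are 0.118644, 0.112994, 0.090395, 0.084746, 0.112994, 0.096045, 0.073446, 0.090395, 0.112994, 0.107345 (working shown to 6 dp, full precision carried).
H' = −Σ pᵢ ln pᵢ = −((-0.252905) + (-0.246375) + (-0.217271) + (-0.209161) + (-0.246375) + (-0.225028) + (-0.191783) + (-0.217271) + (-0.246375) + (-0.239562)) = 2.292106.
With S = 10 species, ln S = 2.302585, so J = 2.292106/2.302585 = 0.995449, i.e. 0.9954 to 4 decimal places.

0.9954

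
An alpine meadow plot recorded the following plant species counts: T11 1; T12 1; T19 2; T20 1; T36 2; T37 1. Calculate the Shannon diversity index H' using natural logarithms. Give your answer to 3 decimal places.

1.733

Total N = 1+1+2+1+2+1 = 8, so the proportions are 0.125, 0.125, 0.25, 0.125, 0.25, 0.125 (working shown to 5 dp, full precision carried).
Each pᵢ ln pᵢ term: 0.125×(-2.07944)=-0.25993, 0.125×(-2.07944)=-0.25993, 0.25×(-1.38629)=-0.34657, 0.125×(-2.07944)=-0.25993, 0.25×(-1.38629)=-0.34657, 0.125×(-2.07944)=-0.25993.
Sum = -1.73287, so H' = 1.733.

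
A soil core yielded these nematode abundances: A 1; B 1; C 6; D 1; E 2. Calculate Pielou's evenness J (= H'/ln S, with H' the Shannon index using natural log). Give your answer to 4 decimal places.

0.8043

Total N = 1+1+6+1+2 = 11, so the proportions are 0.090909, 0.090909, 0.545455, 0.090909, 0.181818 (working shown to 6 dp, full precision carried).
H' = −Σ pᵢ ln pᵢ = −((-0.217990) + (-0.217990) + (-0.330620) + (-0.217990) + (-0.309954)) = 1.294545.
With S = 5 species, ln S = 1.609438, so J = 1.294545/1.609438 = 0.804346, i.e. 0.8043 to 4 decimal places.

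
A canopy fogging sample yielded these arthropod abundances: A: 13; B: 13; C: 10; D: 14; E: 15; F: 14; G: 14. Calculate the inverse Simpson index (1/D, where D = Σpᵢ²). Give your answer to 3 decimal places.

6.914

Total N = 13+13+10+14+15+14+14 = 93, so the proportions are 0.1397849, 0.1397849, 0.1075269, 0.1505376, 0.1612903, 0.1505376, 0.1505376 (working shown to 7 dp, full precision carried).
D = 0.1397849² + 0.1397849² + 0.1075269² + 0.1505376² + 0.1612903² + 0.1505376² + 0.1505376² = 0.0195398 + 0.0195398 + 0.0115620 + 0.0226616 + 0.0260146 + 0.0226616 + 0.0226616 = 0.1446410.
So 1/D = 6.91367, i.e. 6.914 to 3 decimal places.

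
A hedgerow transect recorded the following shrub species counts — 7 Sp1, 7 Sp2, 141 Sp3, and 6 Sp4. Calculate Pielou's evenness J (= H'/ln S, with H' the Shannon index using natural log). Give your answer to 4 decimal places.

0.3689

Total N = 7+7+141+6 = 161, so the proportions are 0.043478, 0.043478, 0.875776, 0.037267 (working shown to 6 dp, full precision carried).
H' = −Σ pᵢ ln pᵢ = −((-0.136326) + (-0.136326) + (-0.116167) + (-0.122595)) = 0.511414.
With S = 4 species, ln S = 1.386294, so J = 0.511414/1.386294 = 0.368907, i.e. 0.3689 to 4 decimal places.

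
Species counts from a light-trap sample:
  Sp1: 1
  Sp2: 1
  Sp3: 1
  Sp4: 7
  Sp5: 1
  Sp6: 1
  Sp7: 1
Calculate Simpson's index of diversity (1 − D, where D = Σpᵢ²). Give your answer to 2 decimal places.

Total N = 1+1+1+7+1+1+1 = 13, so the proportions are 0.0769, 0.0769, 0.0769, 0.5385, 0.0769, 0.0769, 0.0769 (working shown to 4 dp, full precision carried).
D = 0.0769² + 0.0769² + 0.0769² + 0.5385² + 0.0769² + 0.0769² + 0.0769² = 0.0059 + 0.0059 + 0.0059 + 0.2899 + 0.0059 + 0.0059 + 0.0059 = 0.3254.
So 1 − D = 0.6746, i.e. 0.67 to 2 decimal places.

0.67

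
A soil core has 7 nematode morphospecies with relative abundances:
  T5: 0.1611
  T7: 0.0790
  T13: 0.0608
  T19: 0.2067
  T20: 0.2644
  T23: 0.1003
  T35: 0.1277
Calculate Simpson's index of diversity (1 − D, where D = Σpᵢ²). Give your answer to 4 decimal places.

D = 0.1611² + 0.079² + 0.0608² + 0.2067² + 0.2644² + 0.1003² + 0.1277² = 0.025953 + 0.006241 + 0.003697 + 0.042725 + 0.069907 + 0.010060 + 0.016307 = 0.174890 (working shown to 6 dp, full precision carried).
So 1 − D = 0.825110, i.e. 0.8251 to 4 decimal places.

0.8251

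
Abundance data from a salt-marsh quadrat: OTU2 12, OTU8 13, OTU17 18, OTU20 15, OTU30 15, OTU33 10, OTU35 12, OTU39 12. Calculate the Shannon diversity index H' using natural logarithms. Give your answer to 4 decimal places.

Total N = 12+13+18+15+15+10+12+12 = 107, so the proportions are 0.11215, 0.121495, 0.168224, 0.140187, 0.140187, 0.093458, 0.11215, 0.11215 (working shown to 6 dp, full precision carried).
Each pᵢ ln pᵢ term: 0.11215×(-2.187922)=-0.245374, 0.121495×(-2.107879)=-0.256098, 0.168224×(-1.782457)=-0.299853, 0.140187×(-1.964779)=-0.275436, 0.140187×(-1.964779)=-0.275436, 0.093458×(-2.370244)=-0.221518, 0.11215×(-2.187922)=-0.245374, 0.11215×(-2.187922)=-0.245374.
Sum = -2.064464, so H' = 2.0645.

2.0645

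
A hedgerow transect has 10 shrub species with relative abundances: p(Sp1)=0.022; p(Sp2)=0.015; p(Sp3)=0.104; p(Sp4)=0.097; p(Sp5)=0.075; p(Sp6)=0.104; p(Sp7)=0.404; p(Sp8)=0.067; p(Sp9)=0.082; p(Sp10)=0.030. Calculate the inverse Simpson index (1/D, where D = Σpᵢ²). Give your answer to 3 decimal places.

D = 0.022² + 0.015² + 0.104² + 0.097² + 0.075² + 0.104² + 0.404² + 0.067² + 0.082² + 0.03² = 0.0004840 + 0.0002250 + 0.0108160 + 0.0094090 + 0.0056250 + 0.0108160 + 0.1632160 + 0.0044890 + 0.0067240 + 0.0009000 = 0.2127040 (working shown to 7 dp, full precision carried).
So 1/D = 4.70137, i.e. 4.701 to 3 decimal places.

4.701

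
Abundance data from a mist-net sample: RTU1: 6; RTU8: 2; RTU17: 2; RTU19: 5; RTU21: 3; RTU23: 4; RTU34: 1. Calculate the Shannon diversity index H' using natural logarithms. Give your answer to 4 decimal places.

1.8133

Total N = 6+2+2+5+3+4+1 = 23, so the proportions are 0.26087, 0.086957, 0.086957, 0.217391, 0.130435, 0.173913, 0.043478 (working shown to 6 dp, full precision carried).
Each pᵢ ln pᵢ term: 0.26087×(-1.343735)=-0.350539, 0.086957×(-2.442347)=-0.212378, 0.086957×(-2.442347)=-0.212378, 0.217391×(-1.526056)=-0.331751, 0.130435×(-2.036882)=-0.265680, 0.173913×(-1.749200)=-0.304209, 0.043478×(-3.135494)=-0.136326.
Sum = -1.813262, so H' = 1.8133.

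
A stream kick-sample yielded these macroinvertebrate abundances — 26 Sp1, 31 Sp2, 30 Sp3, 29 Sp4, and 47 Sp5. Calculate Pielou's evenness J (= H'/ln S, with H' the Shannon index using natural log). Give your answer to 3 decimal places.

Total N = 26+31+30+29+47 = 163, so the proportions are 0.15951, 0.19018, 0.18405, 0.17791, 0.28834 (working shown to 5 dp, full precision carried).
H' = −Σ pᵢ ln pᵢ = −((-0.29280) + (-0.31566) + (-0.31151) + (-0.30716) + (-0.35858)) = 1.58572.
With S = 5 species, ln S = 1.60944, so J = 1.58572/1.60944 = 0.98526, i.e. 0.985 to 3 decimal places.

0.985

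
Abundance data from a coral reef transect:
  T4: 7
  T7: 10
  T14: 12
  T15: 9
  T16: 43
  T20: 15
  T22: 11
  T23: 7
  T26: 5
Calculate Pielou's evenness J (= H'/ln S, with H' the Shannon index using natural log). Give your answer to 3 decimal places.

Total N = 7+10+12+9+43+15+11+7+5 = 119, so the proportions are 0.05882, 0.08403, 0.10084, 0.07563, 0.36134, 0.12605, 0.09244, 0.05882, 0.04202 (working shown to 5 dp, full precision carried).
H' = −Σ pᵢ ln pᵢ = −((-0.16666) + (-0.20811) + (-0.23135) + (-0.19527) + (-0.36782) + (-0.26106) + (-0.22011) + (-0.16666) + (-0.13318)) = 1.95023.
With S = 9 species, ln S = 2.19722, so J = 1.95023/2.19722 = 0.88759, i.e. 0.888 to 3 decimal places.

0.888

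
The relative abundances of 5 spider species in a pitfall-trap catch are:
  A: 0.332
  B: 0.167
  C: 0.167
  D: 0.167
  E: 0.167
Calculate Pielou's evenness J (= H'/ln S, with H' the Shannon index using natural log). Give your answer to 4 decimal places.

H' = −Σ pᵢ ln pᵢ = −((-0.366070) + (-0.298890) + (-0.298890) + (-0.298890) + (-0.298890)) = 1.561631 (working shown to 6 dp, full precision carried).
With S = 5 species, ln S = 1.609438, so J = 1.561631/1.609438 = 0.970296, i.e. 0.9703 to 4 decimal places.

0.9703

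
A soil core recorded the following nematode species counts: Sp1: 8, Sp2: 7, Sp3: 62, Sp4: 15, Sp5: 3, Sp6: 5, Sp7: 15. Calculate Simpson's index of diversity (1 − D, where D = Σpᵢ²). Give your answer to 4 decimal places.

Total N = 8+7+62+15+3+5+15 = 115, so the proportions are 0.069565, 0.06087, 0.53913, 0.130435, 0.026087, 0.043478, 0.130435 (working shown to 6 dp, full precision carried).
D = 0.069565² + 0.06087² + 0.53913² + 0.130435² + 0.026087² + 0.043478² + 0.130435² = 0.004839 + 0.003705 + 0.290662 + 0.017013 + 0.000681 + 0.001890 + 0.017013 = 0.335803.
So 1 − D = 0.664197, i.e. 0.6642 to 4 decimal places.

0.6642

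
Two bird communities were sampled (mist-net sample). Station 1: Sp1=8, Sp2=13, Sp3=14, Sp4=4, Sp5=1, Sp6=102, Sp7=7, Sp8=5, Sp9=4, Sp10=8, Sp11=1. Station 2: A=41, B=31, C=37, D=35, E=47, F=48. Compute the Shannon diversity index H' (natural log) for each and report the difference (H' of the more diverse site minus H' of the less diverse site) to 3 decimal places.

0.303

Station 1: N=167, proportions 0.047904, 0.077844, 0.083832, 0.023952, 0.005988, 0.610778, 0.041916, 0.02994, 0.023952, 0.047904, 0.005988, giving H' = 1.476866 (working shown to 6 dp, full precision carried).
Station 2: N=239, proportions 0.171548, 0.129707, 0.154812, 0.146444, 0.196653, 0.200837, giving H' = 1.779703.
Difference = |1.476866 − 1.779703| = 0.302837, i.e. 0.303 to 3 decimal places.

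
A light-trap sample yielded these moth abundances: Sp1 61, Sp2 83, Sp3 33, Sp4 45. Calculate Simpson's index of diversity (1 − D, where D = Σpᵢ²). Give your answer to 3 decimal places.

Total N = 61+83+33+45 = 222, so the proportions are 0.27477, 0.37387, 0.14865, 0.2027 (working shown to 5 dp, full precision carried).
D = 0.27477² + 0.37387² + 0.14865² + 0.2027² = 0.07550 + 0.13978 + 0.02210 + 0.04109 = 0.27847.
So 1 − D = 0.72153, i.e. 0.722 to 3 decimal places.

0.722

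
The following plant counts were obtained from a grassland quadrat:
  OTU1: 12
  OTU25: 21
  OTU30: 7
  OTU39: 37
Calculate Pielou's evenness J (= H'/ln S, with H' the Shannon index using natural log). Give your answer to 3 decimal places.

Total N = 12+21+7+37 = 77, so the proportions are 0.15584, 0.27273, 0.09091, 0.48052 (working shown to 5 dp, full precision carried).
H' = −Σ pᵢ ln pᵢ = −((-0.28970) + (-0.35435) + (-0.21799) + (-0.35217)) = 1.21421.
With S = 4 species, ln S = 1.38629, so J = 1.21421/1.38629 = 0.87586, i.e. 0.876 to 3 decimal places.

0.876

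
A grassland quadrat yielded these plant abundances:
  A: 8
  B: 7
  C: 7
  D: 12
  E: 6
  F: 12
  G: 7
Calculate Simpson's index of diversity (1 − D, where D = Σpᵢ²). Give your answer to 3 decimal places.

Total N = 8+7+7+12+6+12+7 = 59, so the proportions are 0.13559, 0.11864, 0.11864, 0.20339, 0.10169, 0.20339, 0.11864 (working shown to 5 dp, full precision carried).
D = 0.13559² + 0.11864² + 0.11864² + 0.20339² + 0.10169² + 0.20339² + 0.11864² = 0.01839 + 0.01408 + 0.01408 + 0.04137 + 0.01034 + 0.04137 + 0.01408 = 0.15369.
So 1 − D = 0.84631, i.e. 0.846 to 3 decimal places.

0.846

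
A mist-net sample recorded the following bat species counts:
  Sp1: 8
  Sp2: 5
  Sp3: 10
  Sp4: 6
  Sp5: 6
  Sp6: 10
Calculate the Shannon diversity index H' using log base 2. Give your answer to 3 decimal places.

2.535

Total N = 8+5+10+6+6+10 = 45, so the proportions are 0.17778, 0.11111, 0.22222, 0.13333, 0.13333, 0.22222 (working shown to 5 dp, full precision carried).
Each pᵢ log₂ pᵢ term: 0.17778×(-2.49185)=-0.44300, 0.11111×(-3.16993)=-0.35221, 0.22222×(-2.16993)=-0.48221, 0.13333×(-2.90689)=-0.38759, 0.13333×(-2.90689)=-0.38759, 0.22222×(-2.16993)=-0.48221.
Sum = -2.53479, so H' = 2.535.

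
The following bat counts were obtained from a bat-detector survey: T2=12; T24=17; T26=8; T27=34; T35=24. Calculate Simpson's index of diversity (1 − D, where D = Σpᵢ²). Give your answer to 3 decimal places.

0.753

Total N = 12+17+8+34+24 = 95, so the proportions are 0.12632, 0.17895, 0.08421, 0.35789, 0.25263 (working shown to 5 dp, full precision carried).
D = 0.12632² + 0.17895² + 0.08421² + 0.35789² + 0.25263² = 0.01596 + 0.03202 + 0.00709 + 0.12809 + 0.06382 = 0.24698.
So 1 − D = 0.75302, i.e. 0.753 to 3 decimal places.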